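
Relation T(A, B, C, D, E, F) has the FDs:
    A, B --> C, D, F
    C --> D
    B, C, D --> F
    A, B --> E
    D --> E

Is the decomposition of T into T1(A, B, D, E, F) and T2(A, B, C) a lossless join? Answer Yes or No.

Yes

The shared attributes are {A, B} and {A, B}⁺ = {A, B, C, D, E, F}.
This includes all of T1, so the common attributes are a superkey of T1 — the join is lossless.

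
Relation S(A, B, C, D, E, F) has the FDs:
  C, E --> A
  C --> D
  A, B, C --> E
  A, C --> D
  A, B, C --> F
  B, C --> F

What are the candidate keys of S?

{A, B, C}, {B, C, E}

Attributes never on any right-hand side: {B, C} — every candidate key must contain all of them.
{A, B, C}⁺ = {A, B, C, D, E, F} — all of the relation — so {A, B, C} is a candidate key.
{B, C, E}⁺ = {A, B, C, D, E, F} — all of the relation — so {B, C, E} is a candidate key.
Any other superkey properly contains one of these, so there are no further candidate keys.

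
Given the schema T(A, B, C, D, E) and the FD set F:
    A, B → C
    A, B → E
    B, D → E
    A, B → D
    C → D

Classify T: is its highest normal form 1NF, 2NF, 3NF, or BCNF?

Candidate key: {A, B}. Prime attributes: {A, B}.
B, D → E breaks BCNF: {B, D}⁺ = {B, D, E}, so {B, D} is not a superkey.
B, D → E has non-prime {E} on the right and a non-superkey on the left, so 3NF fails.
No non-prime attribute depends on a proper subset of any candidate key, so 2NF holds.

2NF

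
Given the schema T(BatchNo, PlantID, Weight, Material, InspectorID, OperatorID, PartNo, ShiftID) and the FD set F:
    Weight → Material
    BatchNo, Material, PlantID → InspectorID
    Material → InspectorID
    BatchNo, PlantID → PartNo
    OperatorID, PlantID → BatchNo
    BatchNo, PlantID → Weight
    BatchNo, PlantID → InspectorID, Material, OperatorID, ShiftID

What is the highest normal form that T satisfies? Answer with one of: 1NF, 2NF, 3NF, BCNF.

Candidate keys: {BatchNo, PlantID}, {OperatorID, PlantID}. Prime attributes: {BatchNo, OperatorID, PlantID}.
For Weight → Material we have {Weight}⁺ = {InspectorID, Material, Weight}; {Weight} is not a superkey, so BCNF fails.
Because {Material} is non-prime and the left side of Weight → Material is not a superkey, the relation is not in 3NF.
Checking every proper subset of each key, none determines a non-prime attribute — 2NF is satisfied.

2NF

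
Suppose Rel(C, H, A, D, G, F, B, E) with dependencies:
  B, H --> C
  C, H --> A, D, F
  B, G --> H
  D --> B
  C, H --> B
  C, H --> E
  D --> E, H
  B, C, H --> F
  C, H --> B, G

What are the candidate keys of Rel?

Closure of {D} is {A, B, C, D, E, F, G, H}, the whole schema; {D} is a candidate key.
Closure of {B, G} is {A, B, C, D, E, F, G, H}, the whole schema; {B, G} is a candidate key.
Closure of {B, H} is {A, B, C, D, E, F, G, H}, the whole schema; {B, H} is a candidate key.
Closure of {C, H} is {A, B, C, D, E, F, G, H}, the whole schema; {C, H} is a candidate key.
Any other superkey properly contains one of these, so there are no further candidate keys.

{B, G}, {B, H}, {C, H}, {D}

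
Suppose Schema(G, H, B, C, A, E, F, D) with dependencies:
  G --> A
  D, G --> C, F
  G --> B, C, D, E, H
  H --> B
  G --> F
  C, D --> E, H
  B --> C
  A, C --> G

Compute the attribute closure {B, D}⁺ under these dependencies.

{B, C, D, E, H}

Start with {B, D}.
B --> C applies; add {C} → now {B, C, D}.
C, D --> E, H applies; add {E, H} → now {B, C, D, E, H}.
No further FD applies.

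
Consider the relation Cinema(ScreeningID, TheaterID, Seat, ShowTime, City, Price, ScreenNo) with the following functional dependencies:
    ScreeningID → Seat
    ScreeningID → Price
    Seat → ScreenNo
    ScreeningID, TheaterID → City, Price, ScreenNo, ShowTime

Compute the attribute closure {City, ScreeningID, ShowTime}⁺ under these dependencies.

Start with {City, ScreeningID, ShowTime}.
ScreeningID → Seat applies; add {Seat} → now {City, ScreeningID, Seat, ShowTime}.
ScreeningID → Price applies; add {Price} → now {City, Price, ScreeningID, Seat, ShowTime}.
Seat → ScreenNo applies; add {ScreenNo} → now {City, Price, ScreenNo, ScreeningID, Seat, ShowTime}.
No further FD applies.

{City, Price, ScreenNo, ScreeningID, Seat, ShowTime}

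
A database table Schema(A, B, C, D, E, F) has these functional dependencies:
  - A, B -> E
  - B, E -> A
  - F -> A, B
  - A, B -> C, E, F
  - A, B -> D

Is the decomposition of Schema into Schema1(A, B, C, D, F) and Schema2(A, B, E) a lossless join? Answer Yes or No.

The shared attributes are {A, B} and {A, B}⁺ = {A, B, C, D, E, F}.
Since Schema1 ⊆ {A, B, C, D, E, F}, the intersection is a superkey of Schema1; the decomposition is lossless.

Yes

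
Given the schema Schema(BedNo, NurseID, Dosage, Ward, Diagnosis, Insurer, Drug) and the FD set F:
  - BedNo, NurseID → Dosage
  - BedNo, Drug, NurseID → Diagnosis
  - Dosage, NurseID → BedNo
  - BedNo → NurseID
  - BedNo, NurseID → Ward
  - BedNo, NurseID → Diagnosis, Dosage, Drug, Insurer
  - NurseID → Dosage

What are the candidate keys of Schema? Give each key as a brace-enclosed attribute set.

{BedNo}, {NurseID}

{BedNo}⁺ = {BedNo, Diagnosis, Dosage, Drug, Insurer, NurseID, Ward} — all of the relation — so {BedNo} is a candidate key.
{NurseID}⁺ = {BedNo, Diagnosis, Dosage, Drug, Insurer, NurseID, Ward} — all of the relation — so {NurseID} is a candidate key.
Any other superkey properly contains one of these, so there are no further candidate keys.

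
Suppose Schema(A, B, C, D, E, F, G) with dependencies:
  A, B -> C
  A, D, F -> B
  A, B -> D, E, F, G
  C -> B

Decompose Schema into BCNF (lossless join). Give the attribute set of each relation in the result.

{A, C, D, E, F, G}; {B, C}

Candidate keys of the original relation: {A, B}, {A, C}, {A, D, F}.
In {A, B, C, D, E, F, G}, {C} is not a superkey ({C}⁺ restricted to this set is {B, C}), so split on C -> B into {B, C} and {A, C, D, E, F, G}.
{B, C} has no BCNF violation.
{A, C, D, E, F, G} has no BCNF violation.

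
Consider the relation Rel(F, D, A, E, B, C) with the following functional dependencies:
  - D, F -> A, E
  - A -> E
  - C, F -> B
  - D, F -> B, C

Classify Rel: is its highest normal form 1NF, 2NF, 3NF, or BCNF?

2NF

Candidate key: {D, F}. Prime attributes: {D, F}.
A -> E breaks BCNF: {A}⁺ = {A, E}, so {A} is not a superkey.
Because {E} is non-prime and the left side of A -> E is not a superkey, the relation is not in 3NF.
Checking every proper subset of each key, none determines a non-prime attribute — 2NF is satisfied.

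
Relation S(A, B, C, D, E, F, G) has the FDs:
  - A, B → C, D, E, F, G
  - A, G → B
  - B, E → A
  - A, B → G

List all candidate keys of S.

{A, B}⁺ = {A, B, C, D, E, F, G} — all of the relation — so {A, B} is a candidate key.
{A, G}⁺ = {A, B, C, D, E, F, G} — all of the relation — so {A, G} is a candidate key.
{B, E}⁺ = {A, B, C, D, E, F, G} — all of the relation — so {B, E} is a candidate key.
No proper subset of any of these is a key, and no other minimal superkey exists.

{A, B}, {A, G}, {B, E}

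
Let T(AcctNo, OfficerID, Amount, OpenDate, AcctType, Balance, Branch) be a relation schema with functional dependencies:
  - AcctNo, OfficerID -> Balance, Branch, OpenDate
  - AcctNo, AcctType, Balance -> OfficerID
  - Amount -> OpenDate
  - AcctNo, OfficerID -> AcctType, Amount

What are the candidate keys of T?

{AcctNo, AcctType, Balance}, {AcctNo, OfficerID}

Attributes never on any right-hand side: {AcctNo} — every candidate key must contain it.
Closure of {AcctNo, OfficerID} is {AcctNo, AcctType, Amount, Balance, Branch, OfficerID, OpenDate}, the whole schema; {AcctNo, OfficerID} is a candidate key.
Closure of {AcctNo, AcctType, Balance} is {AcctNo, AcctType, Amount, Balance, Branch, OfficerID, OpenDate}, the whole schema; {AcctNo, AcctType, Balance} is a candidate key.
Any other superkey properly contains one of these, so there are no further candidate keys.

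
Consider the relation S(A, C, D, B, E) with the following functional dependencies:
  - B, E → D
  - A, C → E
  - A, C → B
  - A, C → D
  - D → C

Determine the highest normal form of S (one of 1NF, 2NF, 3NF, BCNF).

Candidate keys: {A, B, E}, {A, C}, {A, D}. Prime attributes: {A, B, C, D, E}.
B, E → D breaks BCNF: {B, E}⁺ = {B, C, D, E}, so {B, E} is not a superkey.
Since {D} ⊆ prime attributes and every other non-superkey FD also has a prime right side, the schema is in 3NF.

3NF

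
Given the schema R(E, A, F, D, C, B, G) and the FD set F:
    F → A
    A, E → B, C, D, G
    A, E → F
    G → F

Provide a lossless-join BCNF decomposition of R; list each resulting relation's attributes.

{A, F}; {B, C, D, E, G}; {F, G}

Candidate keys of the original relation: {A, E}, {E, F}, {E, G}.
Within {A, B, C, D, E, F, G}: {F}⁺ ∩ {A, B, C, D, E, F, G} = {A, F}, not the whole set, so F → A violates BCNF; decompose into {A, F} and {B, C, D, E, F, G}.
{A, F} has no BCNF violation.
Within {B, C, D, E, F, G}: {G}⁺ ∩ {B, C, D, E, F, G} = {F, G}, not the whole set, so G → F violates BCNF; decompose into {F, G} and {B, C, D, E, G}.
{F, G} has no BCNF violation.
{B, C, D, E, G} has no BCNF violation.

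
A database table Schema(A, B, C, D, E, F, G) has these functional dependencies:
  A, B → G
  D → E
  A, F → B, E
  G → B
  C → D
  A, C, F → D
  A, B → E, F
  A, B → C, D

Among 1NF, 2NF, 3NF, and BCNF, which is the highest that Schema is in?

Candidate keys: {A, B}, {A, F}, {A, G}. Prime attributes: {A, B, F, G}.
D → E breaks BCNF: {D}⁺ = {D, E}, so {D} is not a superkey.
D → E determines the non-prime attribute {E} from a non-superkey — 3NF is violated.
No non-prime attribute depends on a proper subset of any candidate key, so 2NF holds.

2NF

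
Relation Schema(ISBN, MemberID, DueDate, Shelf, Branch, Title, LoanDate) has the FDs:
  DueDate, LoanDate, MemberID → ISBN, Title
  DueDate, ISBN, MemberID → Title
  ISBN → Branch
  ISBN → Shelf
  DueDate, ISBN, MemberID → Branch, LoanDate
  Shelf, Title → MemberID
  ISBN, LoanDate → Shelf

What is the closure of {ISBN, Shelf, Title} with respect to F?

Start with {ISBN, Shelf, Title}.
ISBN → Branch applies; add {Branch} → now {Branch, ISBN, Shelf, Title}.
Shelf, Title → MemberID applies; add {MemberID} → now {Branch, ISBN, MemberID, Shelf, Title}.
No further FD applies.

{Branch, ISBN, MemberID, Shelf, Title}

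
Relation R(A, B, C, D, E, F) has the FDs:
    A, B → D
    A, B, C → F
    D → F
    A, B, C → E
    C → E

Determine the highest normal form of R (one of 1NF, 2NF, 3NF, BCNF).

Candidate key: {A, B, C}. Prime attributes: {A, B, C}.
A, B → D breaks BCNF: {A, B}⁺ = {A, B, D, F}, so {A, B} is not a superkey.
A, B → D has non-prime {D} on the right and a non-superkey on the left, so 3NF fails.
Since {C} ⊂ {A, B, C} and {C}⁺ ⊇ {E} with {E} non-prime, there is a partial dependency; 2NF fails.

1NF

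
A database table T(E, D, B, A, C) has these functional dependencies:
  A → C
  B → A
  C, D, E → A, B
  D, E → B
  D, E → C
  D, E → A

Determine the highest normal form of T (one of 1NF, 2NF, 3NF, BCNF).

2NF

Candidate key: {D, E}. Prime attributes: {D, E}.
For A → C we have {A}⁺ = {A, C}; {A} is not a superkey, so BCNF fails.
Because {C} is non-prime and the left side of A → C is not a superkey, the relation is not in 3NF.
Checking every proper subset of each key, none determines a non-prime attribute — 2NF is satisfied.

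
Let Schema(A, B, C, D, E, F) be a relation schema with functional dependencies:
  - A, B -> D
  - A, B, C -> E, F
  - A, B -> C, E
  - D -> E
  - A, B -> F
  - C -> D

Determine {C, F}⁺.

{C, D, E, F}

Start with {C, F}.
C -> D applies; add {D} → now {C, D, F}.
D -> E applies; add {E} → now {C, D, E, F}.
No further FD applies.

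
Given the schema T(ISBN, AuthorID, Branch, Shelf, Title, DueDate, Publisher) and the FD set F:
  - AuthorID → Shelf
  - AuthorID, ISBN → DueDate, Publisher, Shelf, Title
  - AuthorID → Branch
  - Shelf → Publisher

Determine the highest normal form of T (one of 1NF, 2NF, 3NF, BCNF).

Candidate key: {AuthorID, ISBN}. Prime attributes: {AuthorID, ISBN}.
AuthorID → Shelf: {AuthorID}⁺ = {AuthorID, Branch, Publisher, Shelf}, which is not all of the attributes, so the left side is not a superkey — BCNF is violated.
AuthorID → Shelf has non-prime {Shelf} on the right and a non-superkey on the left, so 3NF fails.
Since {AuthorID} ⊂ {AuthorID, ISBN} and {AuthorID}⁺ ⊇ {Branch, Publisher, Shelf} with {Branch, Publisher, Shelf} non-prime, there is a partial dependency; 2NF fails.

1NF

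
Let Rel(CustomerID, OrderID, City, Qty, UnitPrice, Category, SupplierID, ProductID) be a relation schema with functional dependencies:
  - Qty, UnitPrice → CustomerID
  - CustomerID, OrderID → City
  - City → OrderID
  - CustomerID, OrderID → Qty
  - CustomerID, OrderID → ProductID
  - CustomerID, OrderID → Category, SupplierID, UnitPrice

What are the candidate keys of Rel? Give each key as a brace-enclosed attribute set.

{City, CustomerID}⁺ = {Category, City, CustomerID, OrderID, ProductID, Qty, SupplierID, UnitPrice}, which is every attribute, so {City, CustomerID} is a candidate key.
{CustomerID, OrderID}⁺ = {Category, City, CustomerID, OrderID, ProductID, Qty, SupplierID, UnitPrice}, which is every attribute, so {CustomerID, OrderID} is a candidate key.
{City, Qty, UnitPrice}⁺ = {Category, City, CustomerID, OrderID, ProductID, Qty, SupplierID, UnitPrice}, which is every attribute, so {City, Qty, UnitPrice} is a candidate key.
{OrderID, Qty, UnitPrice}⁺ = {Category, City, CustomerID, OrderID, ProductID, Qty, SupplierID, UnitPrice}, which is every attribute, so {OrderID, Qty, UnitPrice} is a candidate key.
No proper subset of any of these is a key, and no other minimal superkey exists.

{City, CustomerID}, {City, Qty, UnitPrice}, {CustomerID, OrderID}, {OrderID, Qty, UnitPrice}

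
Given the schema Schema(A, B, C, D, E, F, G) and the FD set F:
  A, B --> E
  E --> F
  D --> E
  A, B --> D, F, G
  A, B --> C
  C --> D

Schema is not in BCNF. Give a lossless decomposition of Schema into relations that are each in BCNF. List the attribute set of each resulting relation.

Candidate key of the original relation: {A, B}.
In {A, B, C, D, E, F, G}, {E} is not a superkey ({E}⁺ restricted to this set is {E, F}), so split on E --> F into {E, F} and {A, B, C, D, E, G}.
{E, F} is in BCNF.
In {A, B, C, D, E, G}, {D} is not a superkey ({D}⁺ restricted to this set is {D, E}), so split on D --> E into {D, E} and {A, B, C, D, G}.
{D, E} is in BCNF.
In {A, B, C, D, G}, {C} is not a superkey ({C}⁺ restricted to this set is {C, D}), so split on C --> D into {C, D} and {A, B, C, G}.
{C, D} is in BCNF.
{A, B, C, G} is in BCNF.

{A, B, C, G}; {C, D}; {D, E}; {E, F}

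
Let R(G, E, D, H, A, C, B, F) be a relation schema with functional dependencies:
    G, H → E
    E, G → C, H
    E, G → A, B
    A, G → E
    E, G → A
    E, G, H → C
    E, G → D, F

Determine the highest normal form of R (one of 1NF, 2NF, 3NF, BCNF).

Candidate keys: {A, G}, {E, G}, {G, H}. Prime attributes: {A, E, G, H}.
The left-hand side of every FD is a superkey, so BCNF is satisfied.

BCNF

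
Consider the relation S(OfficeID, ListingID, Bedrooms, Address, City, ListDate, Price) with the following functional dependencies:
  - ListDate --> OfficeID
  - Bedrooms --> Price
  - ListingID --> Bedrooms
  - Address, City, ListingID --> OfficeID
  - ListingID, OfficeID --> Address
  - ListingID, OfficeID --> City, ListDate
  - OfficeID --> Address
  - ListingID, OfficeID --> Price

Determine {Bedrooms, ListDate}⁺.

Start with {Bedrooms, ListDate}.
ListDate --> OfficeID applies; add {OfficeID} → now {Bedrooms, ListDate, OfficeID}.
Bedrooms --> Price applies; add {Price} → now {Bedrooms, ListDate, OfficeID, Price}.
OfficeID --> Address applies; add {Address} → now {Address, Bedrooms, ListDate, OfficeID, Price}.
No further FD applies.

{Address, Bedrooms, ListDate, OfficeID, Price}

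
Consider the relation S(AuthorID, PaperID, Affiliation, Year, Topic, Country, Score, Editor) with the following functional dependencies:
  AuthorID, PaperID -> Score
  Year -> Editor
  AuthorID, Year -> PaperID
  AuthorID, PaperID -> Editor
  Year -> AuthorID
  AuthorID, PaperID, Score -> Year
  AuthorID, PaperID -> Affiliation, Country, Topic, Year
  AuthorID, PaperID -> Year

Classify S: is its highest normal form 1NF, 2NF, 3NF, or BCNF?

BCNF

Candidate keys: {AuthorID, PaperID}, {Year}. Prime attributes: {AuthorID, PaperID, Year}.
Each dependency's left side is a superkey — BCNF holds.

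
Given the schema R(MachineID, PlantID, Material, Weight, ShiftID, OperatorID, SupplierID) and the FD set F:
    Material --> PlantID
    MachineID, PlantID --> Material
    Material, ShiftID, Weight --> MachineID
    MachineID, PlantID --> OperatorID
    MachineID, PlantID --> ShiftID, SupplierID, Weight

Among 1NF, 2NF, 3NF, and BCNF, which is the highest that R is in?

3NF

Candidate keys: {MachineID, Material}, {MachineID, PlantID}, {Material, ShiftID, Weight}. Prime attributes: {MachineID, Material, PlantID, ShiftID, Weight}.
For Material --> PlantID we have {Material}⁺ = {Material, PlantID}; {Material} is not a superkey, so BCNF fails.
But every attribute on its right side ({PlantID}) is prime, and the same holds for every other non-superkey FD, so 3NF still holds.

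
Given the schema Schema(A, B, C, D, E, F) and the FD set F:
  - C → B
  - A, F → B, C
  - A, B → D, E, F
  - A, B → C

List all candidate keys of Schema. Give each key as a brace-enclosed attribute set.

{A, B}, {A, C}, {A, F}

No FD produces {A}, so it must be in every candidate key.
{A, B}⁺ = {A, B, C, D, E, F} — all of the relation — so {A, B} is a candidate key.
{A, C}⁺ = {A, B, C, D, E, F} — all of the relation — so {A, C} is a candidate key.
{A, F}⁺ = {A, B, C, D, E, F} — all of the relation — so {A, F} is a candidate key.
No proper subset of any of these is a key, and no other minimal superkey exists.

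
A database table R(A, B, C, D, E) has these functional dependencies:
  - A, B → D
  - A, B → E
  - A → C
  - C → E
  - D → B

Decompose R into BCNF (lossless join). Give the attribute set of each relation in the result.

{A, C}; {A, D}; {B, D}; {C, E}

Candidate keys of the original relation: {A, B}, {A, D}.
In {A, B, C, D, E}, {A} is not a superkey ({A}⁺ restricted to this set is {A, C, E}), so split on A → C, E into {A, C, E} and {A, B, D}.
In {A, C, E}, {C} is not a superkey ({C}⁺ restricted to this set is {C, E}), so split on C → E into {C, E} and {A, C}.
{C, E} is in BCNF.
{A, C} is in BCNF.
In {A, B, D}, {D} is not a superkey ({D}⁺ restricted to this set is {B, D}), so split on D → B into {B, D} and {A, D}.
{B, D} is in BCNF.
{A, D} is in BCNF.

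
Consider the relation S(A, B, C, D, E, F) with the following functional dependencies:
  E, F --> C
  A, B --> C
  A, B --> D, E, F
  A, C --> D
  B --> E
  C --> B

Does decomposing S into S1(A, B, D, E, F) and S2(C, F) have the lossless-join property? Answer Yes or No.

No

Common attributes: {F}; their closure is {F}.
The closure covers neither S1 nor S2 entirely; the join is not lossless.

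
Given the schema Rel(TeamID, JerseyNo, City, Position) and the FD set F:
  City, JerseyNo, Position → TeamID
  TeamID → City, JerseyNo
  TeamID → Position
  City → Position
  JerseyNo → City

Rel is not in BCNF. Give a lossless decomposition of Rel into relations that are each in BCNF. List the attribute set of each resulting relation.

Candidate keys of the original relation: {JerseyNo}, {TeamID}.
Within {City, JerseyNo, Position, TeamID}: {City}⁺ ∩ {City, JerseyNo, Position, TeamID} = {City, Position}, not the whole set, so City → Position violates BCNF; decompose into {City, Position} and {City, JerseyNo, TeamID}.
{City, Position} is in BCNF.
{City, JerseyNo, TeamID} is in BCNF.

{City, JerseyNo, TeamID}; {City, Position}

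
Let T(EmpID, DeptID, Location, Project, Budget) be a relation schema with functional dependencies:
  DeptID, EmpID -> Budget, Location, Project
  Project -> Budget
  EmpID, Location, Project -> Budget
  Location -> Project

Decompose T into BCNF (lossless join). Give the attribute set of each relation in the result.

Candidate key of the original relation: {DeptID, EmpID}.
Within {Budget, DeptID, EmpID, Location, Project}: {Project}⁺ ∩ {Budget, DeptID, EmpID, Location, Project} = {Budget, Project}, not the whole set, so Project -> Budget violates BCNF; decompose into {Budget, Project} and {DeptID, EmpID, Location, Project}.
{Budget, Project} has no BCNF violation.
Within {DeptID, EmpID, Location, Project}: {Location}⁺ ∩ {DeptID, EmpID, Location, Project} = {Location, Project}, not the whole set, so Location -> Project violates BCNF; decompose into {Location, Project} and {DeptID, EmpID, Location}.
{Location, Project} has no BCNF violation.
{DeptID, EmpID, Location} has no BCNF violation.

{Budget, Project}; {DeptID, EmpID, Location}; {Location, Project}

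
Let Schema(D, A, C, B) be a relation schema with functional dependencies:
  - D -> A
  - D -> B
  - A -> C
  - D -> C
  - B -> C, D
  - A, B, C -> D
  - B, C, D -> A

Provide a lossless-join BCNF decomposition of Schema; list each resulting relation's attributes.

Candidate keys of the original relation: {B}, {D}.
In {A, B, C, D}, {A} is not a superkey ({A}⁺ restricted to this set is {A, C}), so split on A -> C into {A, C} and {A, B, D}.
{A, C}: every determinant is a superkey — BCNF.
{A, B, D}: every determinant is a superkey — BCNF.

{A, B, D}; {A, C}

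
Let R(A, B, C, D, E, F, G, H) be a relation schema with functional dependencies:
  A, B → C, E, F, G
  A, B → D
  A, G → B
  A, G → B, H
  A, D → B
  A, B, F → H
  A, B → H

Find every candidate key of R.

{A, B}, {A, D}, {A, G}

Attributes never on any right-hand side: {A} — every candidate key must contain it.
{A, B} is a candidate key since {A, B}⁺ = {A, B, C, D, E, F, G, H} covers every attribute.
{A, D} is a candidate key since {A, D}⁺ = {A, B, C, D, E, F, G, H} covers every attribute.
{A, G} is a candidate key since {A, G}⁺ = {A, B, C, D, E, F, G, H} covers every attribute.
No proper subset of any of these is a key, and no other minimal superkey exists.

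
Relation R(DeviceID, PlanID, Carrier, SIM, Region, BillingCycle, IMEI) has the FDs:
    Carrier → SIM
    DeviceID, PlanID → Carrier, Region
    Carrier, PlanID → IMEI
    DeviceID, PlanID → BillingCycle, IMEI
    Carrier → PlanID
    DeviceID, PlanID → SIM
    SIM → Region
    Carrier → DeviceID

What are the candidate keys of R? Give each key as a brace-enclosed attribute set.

{Carrier}, {DeviceID, PlanID}

Closure of {Carrier} is {BillingCycle, Carrier, DeviceID, IMEI, PlanID, Region, SIM}, the whole schema; {Carrier} is a candidate key.
Closure of {DeviceID, PlanID} is {BillingCycle, Carrier, DeviceID, IMEI, PlanID, Region, SIM}, the whole schema; {DeviceID, PlanID} is a candidate key.
No proper subset of any of these is a key, and no other minimal superkey exists.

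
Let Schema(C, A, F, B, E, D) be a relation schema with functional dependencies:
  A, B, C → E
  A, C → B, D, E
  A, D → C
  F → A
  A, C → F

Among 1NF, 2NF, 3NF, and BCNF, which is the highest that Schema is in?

3NF

Candidate keys: {A, C}, {A, D}, {C, F}, {D, F}. Prime attributes: {A, C, D, F}.
F → A: {F}⁺ = {A, F}, which is not all of the attributes, so the left side is not a superkey — BCNF is violated.
Since {A} ⊆ prime attributes and every other non-superkey FD also has a prime right side, the schema is in 3NF.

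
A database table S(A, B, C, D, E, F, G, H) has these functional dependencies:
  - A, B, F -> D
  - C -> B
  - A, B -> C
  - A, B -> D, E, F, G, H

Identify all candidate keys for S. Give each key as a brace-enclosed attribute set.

{A} never appears on the right of any FD, so every key must include it.
Closure of {A, B} is {A, B, C, D, E, F, G, H}, the whole schema; {A, B} is a candidate key.
Closure of {A, C} is {A, B, C, D, E, F, G, H}, the whole schema; {A, C} is a candidate key.
These are minimal and exhaustive — every other superkey contains one of them.

{A, B}, {A, C}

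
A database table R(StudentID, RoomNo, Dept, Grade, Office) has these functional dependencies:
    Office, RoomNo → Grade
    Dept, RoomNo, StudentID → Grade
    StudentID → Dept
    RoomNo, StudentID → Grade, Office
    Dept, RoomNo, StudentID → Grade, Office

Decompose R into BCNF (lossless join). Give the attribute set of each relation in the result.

Candidate key of the original relation: {RoomNo, StudentID}.
{Dept, Grade, Office, RoomNo, StudentID}: {Office, RoomNo} determines {Grade, Office, RoomNo} here but is not a superkey — split on Office, RoomNo → Grade, giving {Grade, Office, RoomNo} and {Dept, Office, RoomNo, StudentID}.
{Grade, Office, RoomNo}: every determinant is a superkey — BCNF.
{Dept, Office, RoomNo, StudentID}: {StudentID} determines {Dept, StudentID} here but is not a superkey — split on StudentID → Dept, giving {Dept, StudentID} and {Office, RoomNo, StudentID}.
{Dept, StudentID}: every determinant is a superkey — BCNF.
{Office, RoomNo, StudentID}: every determinant is a superkey — BCNF.

{Dept, StudentID}; {Grade, Office, RoomNo}; {Office, RoomNo, StudentID}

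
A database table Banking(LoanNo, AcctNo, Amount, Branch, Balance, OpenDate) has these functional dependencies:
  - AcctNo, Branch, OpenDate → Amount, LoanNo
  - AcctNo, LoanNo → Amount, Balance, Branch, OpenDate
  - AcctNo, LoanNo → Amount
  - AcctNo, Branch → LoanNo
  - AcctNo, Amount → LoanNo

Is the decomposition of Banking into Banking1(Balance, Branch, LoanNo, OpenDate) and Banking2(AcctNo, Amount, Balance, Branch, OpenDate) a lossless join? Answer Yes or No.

Common attributes: {Balance, Branch, OpenDate}; their closure is {Balance, Branch, OpenDate}.
Neither Banking1 nor Banking2 is contained in that closure, so the decomposition is lossy.

No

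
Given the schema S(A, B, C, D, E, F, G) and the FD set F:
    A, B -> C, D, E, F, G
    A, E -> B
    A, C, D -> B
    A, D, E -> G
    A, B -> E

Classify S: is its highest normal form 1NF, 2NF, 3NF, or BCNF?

BCNF

Candidate keys: {A, B}, {A, C, D}, {A, E}. Prime attributes: {A, B, C, D, E}.
The left-hand side of every FD is a superkey, so BCNF is satisfied.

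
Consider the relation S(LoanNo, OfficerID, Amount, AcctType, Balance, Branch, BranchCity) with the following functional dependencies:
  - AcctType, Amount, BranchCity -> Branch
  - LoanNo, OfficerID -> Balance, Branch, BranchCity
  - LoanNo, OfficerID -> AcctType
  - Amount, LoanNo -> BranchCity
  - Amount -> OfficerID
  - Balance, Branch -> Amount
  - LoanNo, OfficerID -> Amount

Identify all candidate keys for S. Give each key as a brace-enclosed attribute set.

{LoanNo} never appears on the right of any FD, so every key must include it.
{Amount, LoanNo}⁺ = {AcctType, Amount, Balance, Branch, BranchCity, LoanNo, OfficerID} — all of the relation — so {Amount, LoanNo} is a candidate key.
{LoanNo, OfficerID}⁺ = {AcctType, Amount, Balance, Branch, BranchCity, LoanNo, OfficerID} — all of the relation — so {LoanNo, OfficerID} is a candidate key.
{Balance, Branch, LoanNo}⁺ = {AcctType, Amount, Balance, Branch, BranchCity, LoanNo, OfficerID} — all of the relation — so {Balance, Branch, LoanNo} is a candidate key.
These are minimal and exhaustive — every other superkey contains one of them.

{Amount, LoanNo}, {Balance, Branch, LoanNo}, {LoanNo, OfficerID}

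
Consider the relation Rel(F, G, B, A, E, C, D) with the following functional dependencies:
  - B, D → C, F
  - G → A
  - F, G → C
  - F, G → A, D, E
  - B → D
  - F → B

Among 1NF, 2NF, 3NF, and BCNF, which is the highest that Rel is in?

Candidate keys: {B, G}, {F, G}. Prime attributes: {B, F, G}.
For B, D → C, F we have {B, D}⁺ = {B, C, D, F}; {B, D} is not a superkey, so BCNF fails.
Because {C} is non-prime and the left side of B, D → C, F is not a superkey, the relation is not in 3NF.
The proper key subset {B} of {B, G} determines non-prime {C, D}, so the relation is not even in 2NF.

1NF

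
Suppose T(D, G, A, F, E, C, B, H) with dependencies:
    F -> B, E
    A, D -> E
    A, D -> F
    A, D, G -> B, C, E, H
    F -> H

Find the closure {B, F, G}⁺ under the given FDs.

{B, E, F, G, H}

Start with {B, F, G}.
F -> B, E applies; add {E} → now {B, E, F, G}.
F -> H applies; add {H} → now {B, E, F, G, H}.
No further FD applies.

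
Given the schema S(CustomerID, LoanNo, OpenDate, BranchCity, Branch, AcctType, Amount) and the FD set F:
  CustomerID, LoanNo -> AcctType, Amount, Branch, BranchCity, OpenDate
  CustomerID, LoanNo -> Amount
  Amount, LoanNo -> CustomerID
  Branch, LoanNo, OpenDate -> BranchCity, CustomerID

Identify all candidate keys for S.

{Amount, LoanNo}, {Branch, LoanNo, OpenDate}, {CustomerID, LoanNo}

{LoanNo} never appears on the right of any FD, so every key must include it.
{Amount, LoanNo}⁺ = {AcctType, Amount, Branch, BranchCity, CustomerID, LoanNo, OpenDate}, which is every attribute, so {Amount, LoanNo} is a candidate key.
{CustomerID, LoanNo}⁺ = {AcctType, Amount, Branch, BranchCity, CustomerID, LoanNo, OpenDate}, which is every attribute, so {CustomerID, LoanNo} is a candidate key.
{Branch, LoanNo, OpenDate}⁺ = {AcctType, Amount, Branch, BranchCity, CustomerID, LoanNo, OpenDate}, which is every attribute, so {Branch, LoanNo, OpenDate} is a candidate key.
No proper subset of any of these is a key, and no other minimal superkey exists.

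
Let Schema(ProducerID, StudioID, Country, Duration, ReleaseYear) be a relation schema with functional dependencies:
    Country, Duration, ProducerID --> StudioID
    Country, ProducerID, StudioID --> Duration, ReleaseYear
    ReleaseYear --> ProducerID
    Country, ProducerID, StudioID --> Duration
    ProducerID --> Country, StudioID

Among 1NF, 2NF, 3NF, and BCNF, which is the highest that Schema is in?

BCNF

Candidate keys: {ProducerID}, {ReleaseYear}. Prime attributes: {ProducerID, ReleaseYear}.
Every FD has a superkey on the left, so the relation is in BCNF.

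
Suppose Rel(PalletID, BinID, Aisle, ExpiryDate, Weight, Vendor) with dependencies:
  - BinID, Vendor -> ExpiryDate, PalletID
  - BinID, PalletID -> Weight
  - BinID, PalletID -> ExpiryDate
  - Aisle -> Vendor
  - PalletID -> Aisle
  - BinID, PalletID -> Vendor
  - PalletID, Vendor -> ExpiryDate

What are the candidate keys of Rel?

{BinID} never appears on the right of any FD, so every key must include it.
{Aisle, BinID} is a candidate key since {Aisle, BinID}⁺ = {Aisle, BinID, ExpiryDate, PalletID, Vendor, Weight} covers every attribute.
{BinID, PalletID} is a candidate key since {BinID, PalletID}⁺ = {Aisle, BinID, ExpiryDate, PalletID, Vendor, Weight} covers every attribute.
{BinID, Vendor} is a candidate key since {BinID, Vendor}⁺ = {Aisle, BinID, ExpiryDate, PalletID, Vendor, Weight} covers every attribute.
No proper subset of any of these is a key, and no other minimal superkey exists.

{Aisle, BinID}, {BinID, PalletID}, {BinID, Vendor}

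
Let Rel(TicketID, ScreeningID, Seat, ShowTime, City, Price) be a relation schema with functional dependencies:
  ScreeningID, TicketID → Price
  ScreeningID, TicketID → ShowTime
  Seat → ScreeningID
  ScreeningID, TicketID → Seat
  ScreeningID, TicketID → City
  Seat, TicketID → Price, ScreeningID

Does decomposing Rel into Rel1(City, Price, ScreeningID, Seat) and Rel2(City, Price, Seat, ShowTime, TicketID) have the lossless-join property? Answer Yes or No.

Yes

The shared attributes are {City, Price, Seat} and {City, Price, Seat}⁺ = {City, Price, ScreeningID, Seat}.
This includes all of Rel1, so the common attributes are a superkey of Rel1 — the join is lossless.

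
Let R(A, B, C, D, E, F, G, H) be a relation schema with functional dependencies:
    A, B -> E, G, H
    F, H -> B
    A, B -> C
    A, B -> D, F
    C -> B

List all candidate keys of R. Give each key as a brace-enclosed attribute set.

{A, B}, {A, C}, {A, F, H}

{A} never appears on the right of any FD, so every key must include it.
Closure of {A, B} is {A, B, C, D, E, F, G, H}, the whole schema; {A, B} is a candidate key.
Closure of {A, C} is {A, B, C, D, E, F, G, H}, the whole schema; {A, C} is a candidate key.
Closure of {A, F, H} is {A, B, C, D, E, F, G, H}, the whole schema; {A, F, H} is a candidate key.
No proper subset of any of these is a key, and no other minimal superkey exists.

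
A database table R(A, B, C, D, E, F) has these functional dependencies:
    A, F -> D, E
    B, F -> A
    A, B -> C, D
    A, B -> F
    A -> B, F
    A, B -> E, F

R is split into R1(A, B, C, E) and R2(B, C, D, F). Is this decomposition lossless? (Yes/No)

The shared attributes are {B, C} and {B, C}⁺ = {B, C}.
The closure covers neither R1 nor R2 entirely; the join is not lossless.

No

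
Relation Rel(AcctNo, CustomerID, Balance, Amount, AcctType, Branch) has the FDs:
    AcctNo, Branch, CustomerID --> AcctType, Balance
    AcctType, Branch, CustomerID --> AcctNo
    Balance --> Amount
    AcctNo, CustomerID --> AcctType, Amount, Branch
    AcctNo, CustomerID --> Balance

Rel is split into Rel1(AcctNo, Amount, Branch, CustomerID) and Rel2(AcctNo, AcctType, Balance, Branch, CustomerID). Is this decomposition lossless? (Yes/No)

Yes

Rel1 ∩ Rel2 = {AcctNo, Branch, CustomerID}; its closure under F is {AcctNo, AcctType, Amount, Balance, Branch, CustomerID}.
Rel1 is contained in that closure, so Rel1 ∩ Rel2 --> Rel1 holds and the join is lossless.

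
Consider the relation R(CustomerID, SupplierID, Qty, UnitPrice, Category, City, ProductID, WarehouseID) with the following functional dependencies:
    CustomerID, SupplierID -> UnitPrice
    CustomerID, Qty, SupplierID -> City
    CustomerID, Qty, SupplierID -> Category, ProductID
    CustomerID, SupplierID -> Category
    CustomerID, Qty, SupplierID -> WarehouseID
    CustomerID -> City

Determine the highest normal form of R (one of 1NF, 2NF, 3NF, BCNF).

1NF

Candidate key: {CustomerID, Qty, SupplierID}. Prime attributes: {CustomerID, Qty, SupplierID}.
CustomerID, SupplierID -> UnitPrice breaks BCNF: {CustomerID, SupplierID}⁺ = {Category, City, CustomerID, SupplierID, UnitPrice}, so {CustomerID, SupplierID} is not a superkey.
CustomerID, SupplierID -> UnitPrice has non-prime {UnitPrice} on the right and a non-superkey on the left, so 3NF fails.
The proper key subset {CustomerID} of {CustomerID, Qty, SupplierID} determines non-prime {City}, so the relation is not even in 2NF.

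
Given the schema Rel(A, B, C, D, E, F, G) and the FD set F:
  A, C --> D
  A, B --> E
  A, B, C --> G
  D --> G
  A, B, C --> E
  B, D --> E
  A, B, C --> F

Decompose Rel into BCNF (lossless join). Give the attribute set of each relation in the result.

Candidate key of the original relation: {A, B, C}.
Within {A, B, C, D, E, F, G}: {A, C}⁺ ∩ {A, B, C, D, E, F, G} = {A, C, D, G}, not the whole set, so A, C --> D, G violates BCNF; decompose into {A, C, D, G} and {A, B, C, E, F}.
Within {A, C, D, G}: {D}⁺ ∩ {A, C, D, G} = {D, G}, not the whole set, so D --> G violates BCNF; decompose into {D, G} and {A, C, D}.
{D, G} has no BCNF violation.
{A, C, D} has no BCNF violation.
Within {A, B, C, E, F}: {A, B}⁺ ∩ {A, B, C, E, F} = {A, B, E}, not the whole set, so A, B --> E violates BCNF; decompose into {A, B, E} and {A, B, C, F}.
{A, B, E} has no BCNF violation.
{A, B, C, F} has no BCNF violation.

{A, B, C, F}; {A, B, E}; {A, C, D}; {D, G}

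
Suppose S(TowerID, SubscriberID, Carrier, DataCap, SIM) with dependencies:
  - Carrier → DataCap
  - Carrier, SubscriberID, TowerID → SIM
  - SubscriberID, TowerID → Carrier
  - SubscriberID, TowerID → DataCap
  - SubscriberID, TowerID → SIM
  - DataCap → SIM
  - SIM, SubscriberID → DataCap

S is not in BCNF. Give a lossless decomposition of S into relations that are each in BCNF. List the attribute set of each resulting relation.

{Carrier, DataCap}; {Carrier, SubscriberID, TowerID}; {DataCap, SIM}

Candidate key of the original relation: {SubscriberID, TowerID}.
Within {Carrier, DataCap, SIM, SubscriberID, TowerID}: {Carrier}⁺ ∩ {Carrier, DataCap, SIM, SubscriberID, TowerID} = {Carrier, DataCap, SIM}, not the whole set, so Carrier → DataCap, SIM violates BCNF; decompose into {Carrier, DataCap, SIM} and {Carrier, SubscriberID, TowerID}.
Within {Carrier, DataCap, SIM}: {DataCap}⁺ ∩ {Carrier, DataCap, SIM} = {DataCap, SIM}, not the whole set, so DataCap → SIM violates BCNF; decompose into {DataCap, SIM} and {Carrier, DataCap}.
{DataCap, SIM}: every determinant is a superkey — BCNF.
{Carrier, DataCap}: every determinant is a superkey — BCNF.
{Carrier, SubscriberID, TowerID}: every determinant is a superkey — BCNF.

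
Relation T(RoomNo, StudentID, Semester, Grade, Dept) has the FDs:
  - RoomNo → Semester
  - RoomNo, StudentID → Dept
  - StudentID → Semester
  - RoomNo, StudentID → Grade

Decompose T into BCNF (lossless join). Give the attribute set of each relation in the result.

Candidate key of the original relation: {RoomNo, StudentID}.
{Dept, Grade, RoomNo, Semester, StudentID}: {RoomNo} determines {RoomNo, Semester} here but is not a superkey — split on RoomNo → Semester, giving {RoomNo, Semester} and {Dept, Grade, RoomNo, StudentID}.
{RoomNo, Semester}: every determinant is a superkey — BCNF.
{Dept, Grade, RoomNo, StudentID}: every determinant is a superkey — BCNF.

{Dept, Grade, RoomNo, StudentID}; {RoomNo, Semester}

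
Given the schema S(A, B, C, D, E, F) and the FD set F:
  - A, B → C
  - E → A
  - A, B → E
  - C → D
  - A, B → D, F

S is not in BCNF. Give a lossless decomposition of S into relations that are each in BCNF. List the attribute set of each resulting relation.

Candidate keys of the original relation: {A, B}, {B, E}.
In {A, B, C, D, E, F}, {E} is not a superkey ({E}⁺ restricted to this set is {A, E}), so split on E → A into {A, E} and {B, C, D, E, F}.
{A, E} has no BCNF violation.
In {B, C, D, E, F}, {C} is not a superkey ({C}⁺ restricted to this set is {C, D}), so split on C → D into {C, D} and {B, C, E, F}.
{C, D} has no BCNF violation.
{B, C, E, F} has no BCNF violation.

{A, E}; {B, C, E, F}; {C, D}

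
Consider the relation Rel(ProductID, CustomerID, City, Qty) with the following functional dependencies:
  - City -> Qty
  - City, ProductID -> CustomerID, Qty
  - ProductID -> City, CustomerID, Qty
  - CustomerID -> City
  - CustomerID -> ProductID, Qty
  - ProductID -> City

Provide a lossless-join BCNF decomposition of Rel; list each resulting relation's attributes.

{City, CustomerID, ProductID}; {City, Qty}

Candidate keys of the original relation: {CustomerID}, {ProductID}.
In {City, CustomerID, ProductID, Qty}, {City} is not a superkey ({City}⁺ restricted to this set is {City, Qty}), so split on City -> Qty into {City, Qty} and {City, CustomerID, ProductID}.
{City, Qty} has no BCNF violation.
{City, CustomerID, ProductID} has no BCNF violation.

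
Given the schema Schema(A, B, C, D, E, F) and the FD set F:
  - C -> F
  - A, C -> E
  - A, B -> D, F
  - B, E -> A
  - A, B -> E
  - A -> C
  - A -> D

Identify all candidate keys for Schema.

{A, B}, {B, E}

{B} never appears on the right of any FD, so every key must include it.
Closure of {A, B} is {A, B, C, D, E, F}, the whole schema; {A, B} is a candidate key.
Closure of {B, E} is {A, B, C, D, E, F}, the whole schema; {B, E} is a candidate key.
Any other superkey properly contains one of these, so there are no further candidate keys.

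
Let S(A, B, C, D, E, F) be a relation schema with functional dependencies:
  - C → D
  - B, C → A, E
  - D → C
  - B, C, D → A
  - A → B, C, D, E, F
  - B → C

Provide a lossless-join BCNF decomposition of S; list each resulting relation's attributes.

{A, B, C, E, F}; {C, D}

Candidate keys of the original relation: {A}, {B}.
In {A, B, C, D, E, F}, {C} is not a superkey ({C}⁺ restricted to this set is {C, D}), so split on C → D into {C, D} and {A, B, C, E, F}.
{C, D} is in BCNF.
{A, B, C, E, F} is in BCNF.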